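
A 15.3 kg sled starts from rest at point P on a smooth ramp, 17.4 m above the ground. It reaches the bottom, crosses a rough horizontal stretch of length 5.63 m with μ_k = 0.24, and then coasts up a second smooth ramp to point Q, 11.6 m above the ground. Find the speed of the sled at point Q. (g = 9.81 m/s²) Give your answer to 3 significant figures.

Energy at P: mgh₁ = (15.3)(9.81)(17.4) = 2611.6 J
Friction loss: W_f = μ_k mg d = 202.8 J
At Q: ½mv² + mgh₂ = mgh₁ − W_f
½mv² = 2611.6 − 202.8 − 1741.1 = 667.73 J
v = √(2 × 667.73/15.3) = 9.343 m/s

v = 9.34 m/s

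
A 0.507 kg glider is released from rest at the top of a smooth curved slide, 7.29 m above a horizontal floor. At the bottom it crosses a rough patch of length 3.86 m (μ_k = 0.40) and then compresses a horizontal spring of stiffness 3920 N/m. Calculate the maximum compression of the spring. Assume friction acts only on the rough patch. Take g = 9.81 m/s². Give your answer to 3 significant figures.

x = 0.121 m

Initial energy: E₁ = mgh = (0.507)(9.81)(7.29) = 36.258 J
Friction removes W_f = μ_k mg d = (0.40)(0.507)(9.81)(3.86) = 7.679 J
Energy reaching the spring: E = 36.258 − 7.679 = 28.579 J
At max compression ½kx² = E ⇒ x = √(2E/k) = √(2 × 28.579/3920) = 0.1208 m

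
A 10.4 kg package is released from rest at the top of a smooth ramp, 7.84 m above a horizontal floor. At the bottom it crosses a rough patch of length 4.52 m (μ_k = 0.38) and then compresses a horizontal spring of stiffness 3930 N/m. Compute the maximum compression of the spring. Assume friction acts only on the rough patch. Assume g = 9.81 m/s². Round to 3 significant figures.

Initial energy: E₁ = mgh = (10.4)(9.81)(7.84) = 799.87 J
Friction removes W_f = μ_k mg d = (0.38)(10.4)(9.81)(4.52) = 175.2 J
Energy reaching the spring: E = 799.87 − 175.2 = 624.63 J
At max compression ½kx² = E ⇒ x = √(2E/k) = √(2 × 624.63/3930) = 0.5638 m

x = 0.564 m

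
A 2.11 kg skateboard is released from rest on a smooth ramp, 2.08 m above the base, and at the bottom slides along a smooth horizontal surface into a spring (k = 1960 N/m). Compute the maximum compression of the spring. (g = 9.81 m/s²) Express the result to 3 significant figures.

x = 0.210 m

At max compression the skateboard is momentarily at rest: mgh = ½kx²
x = √(2mgh/k) = √(2 × 2.11 × 9.81 × 2.08 / 1960) = 0.2096 m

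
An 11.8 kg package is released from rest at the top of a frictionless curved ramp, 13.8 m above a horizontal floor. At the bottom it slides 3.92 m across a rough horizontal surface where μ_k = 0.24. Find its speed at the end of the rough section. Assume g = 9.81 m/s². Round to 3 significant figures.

v = 15.9 m/s

Energy at the top = energy at the end + work done against friction:
mgh = ½mv² + μ_k m g d
W_f = μ_k mg d = (0.24)(11.8)(9.81)(3.92) = 108.9 J
½mv² = mgh − W_f = 1597.5 − 108.9 = 1488.6 J
v = √(2 × 1488.6/11.8) = 15.88 m/s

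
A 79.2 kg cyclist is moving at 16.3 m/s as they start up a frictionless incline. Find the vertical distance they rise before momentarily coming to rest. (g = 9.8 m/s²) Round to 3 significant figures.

Setting KE at the bottom equal to PE gained: ½mv² = mgh
h = v²/(2g) = 16.3²/(2 × 9.8) = 13.56 m

h = 13.6 m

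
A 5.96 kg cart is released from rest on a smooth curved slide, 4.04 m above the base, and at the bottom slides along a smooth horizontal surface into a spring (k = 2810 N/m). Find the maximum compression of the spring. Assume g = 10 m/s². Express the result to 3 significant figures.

At max compression the cart is momentarily at rest: mgh = ½kx²
x = √(2mgh/k) = √(2 × 5.96 × 10 × 4.04 / 2810) = 0.4140 m

x = 0.414 m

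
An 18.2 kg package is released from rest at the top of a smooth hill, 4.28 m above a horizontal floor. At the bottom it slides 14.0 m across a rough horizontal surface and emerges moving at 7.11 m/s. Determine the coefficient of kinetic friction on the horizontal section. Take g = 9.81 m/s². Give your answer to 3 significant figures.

Applying the work–energy principle:
mgh = ½mv² + μ_k m g d
mgh = 764.16 J; ½mv² = 460.02 J
W_f = 764.16 − 460.02 = 304.1 J
μ_k = W_f/(mg·d) = 304.1/(178.5 × 14.0) = 0.1217

μ_k = 0.122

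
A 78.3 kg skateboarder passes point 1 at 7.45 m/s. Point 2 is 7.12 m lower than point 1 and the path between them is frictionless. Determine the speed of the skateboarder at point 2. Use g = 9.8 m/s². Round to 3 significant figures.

Equating total energy at the two states: ½mv₀² + mgh = ½mv²
v² = v₀² + 2gh = (7.45)² + 2(9.8)(7.12) = 195.05
v = √195.05 = 13.97 m/s

v = 14.0 m/s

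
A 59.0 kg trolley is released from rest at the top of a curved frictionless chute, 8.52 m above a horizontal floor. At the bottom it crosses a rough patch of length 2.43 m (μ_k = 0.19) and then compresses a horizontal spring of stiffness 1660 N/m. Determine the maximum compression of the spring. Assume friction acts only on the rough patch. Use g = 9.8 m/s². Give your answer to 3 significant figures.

Initial energy: E₁ = mgh = (59.0)(9.8)(8.52) = 4926.3 J
Friction removes W_f = μ_k mg d = (0.19)(59.0)(9.8)(2.43) = 267.0 J
Energy reaching the spring: E = 4926.3 − 267.0 = 4659.3 J
At max compression ½kx² = E ⇒ x = √(2E/k) = √(2 × 4659.3/1660) = 2.369 m

x = 2.37 m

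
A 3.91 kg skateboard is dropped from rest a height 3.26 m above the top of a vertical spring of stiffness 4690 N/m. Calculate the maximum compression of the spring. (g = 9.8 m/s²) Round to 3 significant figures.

x = 0.239 m

Measuring PE from the top of the relaxed spring, at max compression the skateboard has dropped H + x with zero KE, so:
mg(H + x) = ½kx²
½(4690)x² − (3.91)(9.8)x − (3.91)(9.8)(3.26) = 0
2345x² − 38.32x − 124.9 = 0
x = [38.32 + √(1468 + 1.1717e+06)]/(2 × 2345) = 0.2391 m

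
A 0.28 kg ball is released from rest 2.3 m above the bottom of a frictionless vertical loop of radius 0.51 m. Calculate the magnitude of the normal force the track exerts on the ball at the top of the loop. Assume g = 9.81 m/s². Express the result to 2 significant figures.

Energy from release to top (height 2r): mgh = ½mv_top² + mg(2r)
v_top² = 2g(h − 2r) = 2(9.81)(2.3 − 1.020) = 25.114 m²/s²
At the top, both N and weight point toward the centre: N + mg = mv_top²/r
N = m(v_top²/r − g) = 0.28(25.114/0.51 − 9.81) = 11.04 N

N = 11 N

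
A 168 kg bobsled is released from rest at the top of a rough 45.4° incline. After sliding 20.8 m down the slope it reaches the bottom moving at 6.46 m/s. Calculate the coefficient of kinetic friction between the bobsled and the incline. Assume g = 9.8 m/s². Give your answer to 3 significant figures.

μ_k = 0.868

The energy dissipated by friction is the PE lost minus the KE gained:
mgL sinθ = 24383 J; ½mv² = 3505.5 J
W_f = 24383 − 3505.5 = 20878 J
μ_k = W_f/(mg cosθ · L) = 20878/(1156 × 20.8) = 0.8683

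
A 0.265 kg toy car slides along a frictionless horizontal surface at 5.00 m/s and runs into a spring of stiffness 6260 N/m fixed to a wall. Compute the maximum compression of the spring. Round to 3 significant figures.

x = 0.0325 m

At max compression the car is momentarily at rest: ½mv² = ½kx²
x = v√(m/k) = 5.00 × √(0.265/6260) = 0.03253 m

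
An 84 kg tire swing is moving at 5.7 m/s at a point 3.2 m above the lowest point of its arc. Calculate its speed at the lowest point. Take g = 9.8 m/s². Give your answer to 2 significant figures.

v = 9.8 m/s

Energy conservation between the two points: ½mv₀² + mgh = ½mv²
v² = v₀² + 2gh = (5.7)² + 2(9.8)(3.2) = 95.210
v = √95.210 = 9.758 m/s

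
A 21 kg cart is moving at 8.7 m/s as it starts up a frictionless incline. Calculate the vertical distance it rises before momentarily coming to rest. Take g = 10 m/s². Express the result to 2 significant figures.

Setting KE at the bottom equal to PE gained: ½mv² = mgh
h = v²/(2g) = 8.7²/(2 × 10) = 3.784 m

h = 3.8 m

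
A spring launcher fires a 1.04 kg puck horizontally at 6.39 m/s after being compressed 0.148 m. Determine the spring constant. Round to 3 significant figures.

k = 1940 N/m

Energy stored in the spring equals the launch KE: ½kx² = ½mv²
k = mv²/x² = (1.04)(6.39)²/(0.148)² = 1939 N/m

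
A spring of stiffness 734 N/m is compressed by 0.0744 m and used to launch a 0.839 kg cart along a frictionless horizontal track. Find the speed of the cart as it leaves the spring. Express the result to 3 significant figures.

Conservation of energy: ½kx² = ½mv²
v = x√(k/m) = 0.0744 × √(734/0.839) = 2.201 m/s

v = 2.20 m/s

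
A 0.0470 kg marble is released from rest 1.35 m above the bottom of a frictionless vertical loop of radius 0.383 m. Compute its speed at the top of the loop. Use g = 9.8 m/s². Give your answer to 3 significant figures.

v = 3.38 m/s

Energy conservation: mgh = ½mv_top² + mg(2r)
v_top² = 2g(h − 2r) = 2(9.8)(1.35 − 0.7660) = 11.45
v_top = 3.383 m/s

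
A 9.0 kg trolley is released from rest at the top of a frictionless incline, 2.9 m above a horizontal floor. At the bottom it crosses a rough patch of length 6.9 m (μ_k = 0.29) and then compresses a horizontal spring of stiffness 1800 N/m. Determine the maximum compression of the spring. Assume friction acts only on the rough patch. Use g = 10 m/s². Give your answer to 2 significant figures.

Initial energy: E₁ = mgh = (9.0)(10)(2.9) = 261.00 J
Friction removes W_f = μ_k mg d = (0.29)(9.0)(10)(6.9) = 180.1 J
Energy reaching the spring: E = 261.00 − 180.1 = 80.910 J
At max compression ½kx² = E ⇒ x = √(2E/k) = √(2 × 80.910/1800) = 0.2998 m

x = 0.30 m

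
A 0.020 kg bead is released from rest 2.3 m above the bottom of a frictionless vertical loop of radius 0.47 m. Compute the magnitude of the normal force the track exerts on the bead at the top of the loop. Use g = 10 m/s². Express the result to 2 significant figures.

N = 0.96 N

Energy from release to top (height 2r): mgh = ½mv_top² + mg(2r)
v_top² = 2g(h − 2r) = 2(10)(2.3 − 0.9400) = 27.200 m²/s²
At the top, both N and weight point toward the centre: N + mg = mv_top²/r
N = m(v_top²/r − g) = 0.020(27.200/0.47 − 10) = 0.9574 N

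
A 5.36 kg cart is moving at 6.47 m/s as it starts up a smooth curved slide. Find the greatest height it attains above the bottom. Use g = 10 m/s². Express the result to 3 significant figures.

h = 2.09 m

By energy conservation, ½mv² = mgh
h = v²/(2g) = 6.47²/(2 × 10) = 2.093 m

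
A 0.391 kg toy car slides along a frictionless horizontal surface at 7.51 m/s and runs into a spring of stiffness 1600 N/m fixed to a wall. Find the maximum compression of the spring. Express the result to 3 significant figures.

x = 0.117 m

All KE is stored as spring PE at maximum compression: ½mv² = ½kx²
x = v√(m/k) = 7.51 × √(0.391/1600) = 0.1174 m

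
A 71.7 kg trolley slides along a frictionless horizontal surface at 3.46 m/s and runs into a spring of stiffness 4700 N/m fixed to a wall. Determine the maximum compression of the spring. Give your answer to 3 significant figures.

Conservation of energy between contact and max compression: ½mv² = ½kx²
x = v√(m/k) = 3.46 × √(71.7/4700) = 0.4274 m

x = 0.427 m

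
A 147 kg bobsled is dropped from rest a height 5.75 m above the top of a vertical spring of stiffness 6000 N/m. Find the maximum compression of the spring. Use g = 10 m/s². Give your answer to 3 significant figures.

x = 1.94 m

Let x be the compression. The total drop is H + x, and the bobsled is instantaneously at rest at max compression, so energy conservation gives:
mg(H + x) = ½kx²
½(6000)x² − (147)(10)x − (147)(10)(5.75) = 0
3000x² − 1470x − 8452 = 0
x = [1470 + √(2.161e+06 + 1.0143e+08)]/(2 × 3000) = 1.941 m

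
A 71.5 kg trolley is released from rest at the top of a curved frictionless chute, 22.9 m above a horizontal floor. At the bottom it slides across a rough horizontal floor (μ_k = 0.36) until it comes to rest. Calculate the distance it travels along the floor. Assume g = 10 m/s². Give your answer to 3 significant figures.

d = 63.6 m

Energy bookkeeping (friction removes W_f = μ_k N d):
At rest all PE has been dissipated by friction: mgh = μ_k m g d
d = h/μ_k = 22.9/0.36 = 63.61 m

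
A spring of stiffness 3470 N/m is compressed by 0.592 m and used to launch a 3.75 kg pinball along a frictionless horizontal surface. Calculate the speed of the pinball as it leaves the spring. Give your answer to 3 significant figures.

v = 18.0 m/s

Conservation of energy: ½kx² = ½mv²
v = x√(k/m) = 0.592 × √(3470/3.75) = 18.01 m/s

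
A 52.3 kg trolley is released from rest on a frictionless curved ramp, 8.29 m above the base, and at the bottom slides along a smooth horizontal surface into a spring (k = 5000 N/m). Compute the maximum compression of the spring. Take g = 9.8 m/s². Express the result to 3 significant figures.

x = 1.30 m

Gravitational PE at the top equals spring PE at max compression: mgh = ½kx²
x = √(2mgh/k) = √(2 × 52.3 × 9.8 × 8.29 / 5000) = 1.304 m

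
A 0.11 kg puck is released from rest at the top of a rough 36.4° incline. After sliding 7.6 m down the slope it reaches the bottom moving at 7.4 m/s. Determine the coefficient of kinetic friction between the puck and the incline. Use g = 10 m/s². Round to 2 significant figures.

mgh = ½mv² + μ_k (mg cosθ) L, with h = L sinθ
mgL sinθ = 4.9610 J; ½mv² = 3.0118 J
W_f = 4.9610 − 3.0118 = 1.949 J
μ_k = W_f/(mg cosθ · L) = 1.949/(0.8854 × 7.6) = 0.2897

μ_k = 0.29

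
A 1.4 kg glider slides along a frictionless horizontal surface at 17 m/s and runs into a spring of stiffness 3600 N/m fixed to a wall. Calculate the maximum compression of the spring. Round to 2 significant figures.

All KE is stored as spring PE at maximum compression: ½mv² = ½kx²
x = v√(m/k) = 17 × √(1.4/3600) = 0.3352 m

x = 0.34 m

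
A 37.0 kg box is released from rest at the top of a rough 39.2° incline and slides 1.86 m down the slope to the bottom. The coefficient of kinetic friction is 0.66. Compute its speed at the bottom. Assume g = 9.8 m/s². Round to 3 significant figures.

v = 2.10 m/s

Energy: mgh = ½mv² + W_f, with h = L sinθ and W_f = μ_k (mg cosθ) L
mgh = mgL sinθ = (37.0)(9.8)(1.86)sin39.2° = 426.26 J
W_f = μ_k mg cosθ · L = (0.66)(37.0)(9.8)cos39.2°·1.86 = 344.9 J
½mv² = 426.26 − 344.9 = 81.314 J
v = √(2 × 81.314/37.0) = 2.097 m/s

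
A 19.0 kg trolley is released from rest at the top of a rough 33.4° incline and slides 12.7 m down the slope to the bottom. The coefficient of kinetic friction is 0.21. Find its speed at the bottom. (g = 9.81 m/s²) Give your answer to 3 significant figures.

v = 9.67 m/s

Energy: mgh = ½mv² + W_f, with h = L sinθ and W_f = μ_k (mg cosθ) L
mgh = mgL sinθ = (19.0)(9.81)(12.7)sin33.4° = 1303.1 J
W_f = μ_k mg cosθ · L = (0.21)(19.0)(9.81)cos33.4°·12.7 = 415.0 J
½mv² = 1303.1 − 415.0 = 888.07 J
v = √(2 × 888.07/19.0) = 9.669 m/s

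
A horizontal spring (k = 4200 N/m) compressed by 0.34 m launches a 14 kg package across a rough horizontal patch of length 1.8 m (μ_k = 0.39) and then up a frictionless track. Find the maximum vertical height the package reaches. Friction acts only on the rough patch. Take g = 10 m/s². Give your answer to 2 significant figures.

h = 1.0 m

Spring energy: E₀ = ½kx² = ½(4200)(0.34)² = 242.76 J
Friction: W_f = μ_k mg d = (0.39)(14)(10)(1.8) = 98.28 J
Energy at base of ramp: E = 242.76 − 98.28 = 144.48 J
At max height all remaining energy is PE: mgh = E ⇒ h = E/(mg) = 144.48/(14 × 10) = 1.032 m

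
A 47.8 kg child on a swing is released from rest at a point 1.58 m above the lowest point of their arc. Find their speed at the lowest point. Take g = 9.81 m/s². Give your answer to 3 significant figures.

v = 5.57 m/s

By conservation of mechanical energy, mgh = ½mv²
v = √(2gh) = √(2 × 9.81 × 1.58) = √31.000 = 5.568 m/s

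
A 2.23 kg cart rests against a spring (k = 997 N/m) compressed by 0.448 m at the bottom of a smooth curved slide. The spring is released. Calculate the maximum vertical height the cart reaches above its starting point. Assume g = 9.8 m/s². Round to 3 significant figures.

Energy conservation from release to the highest point: ½kx² = mgh
h = kx²/(2mg) = (997)(0.448)²/(2 × 2.23 × 9.8) = 4.578 m

h = 4.58 m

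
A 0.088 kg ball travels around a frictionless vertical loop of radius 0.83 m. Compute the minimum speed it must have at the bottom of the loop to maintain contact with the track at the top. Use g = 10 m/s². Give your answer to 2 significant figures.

v = 6.4 m/s

At the top: mg = mv_top²/r ⇒ v_top² = gr = 8.300 m²/s²
Energy from bottom to top (height 2r): ½mv_bot² = ½mv_top² + mg(2r)
v_bot² = gr + 4gr = 5gr = 41.50
v_bot = √(5gr) = 6.442 m/s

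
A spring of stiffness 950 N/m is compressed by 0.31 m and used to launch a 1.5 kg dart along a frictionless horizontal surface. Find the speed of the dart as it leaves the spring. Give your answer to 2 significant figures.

The dart leaves the spring when the spring is at natural length, so ½kx² = ½mv²
v = x√(k/m) = 0.31 × √(950/1.5) = 7.801 m/s

v = 7.8 m/s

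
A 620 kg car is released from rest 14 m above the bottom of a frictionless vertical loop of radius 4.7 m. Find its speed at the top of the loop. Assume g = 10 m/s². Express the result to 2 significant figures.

v = 9.6 m/s

Energy conservation: mgh = ½mv_top² + mg(2r)
v_top² = 2g(h − 2r) = 2(10)(14 − 9.400) = 92.00
v_top = 9.592 m/s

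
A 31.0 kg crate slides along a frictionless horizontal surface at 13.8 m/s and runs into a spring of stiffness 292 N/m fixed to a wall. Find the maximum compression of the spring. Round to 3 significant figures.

Conservation of energy between contact and max compression: ½mv² = ½kx²
x = v√(m/k) = 13.8 × √(31.0/292) = 4.496 m

x = 4.50 m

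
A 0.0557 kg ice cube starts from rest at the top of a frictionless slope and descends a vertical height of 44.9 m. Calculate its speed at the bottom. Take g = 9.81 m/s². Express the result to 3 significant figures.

By conservation of mechanical energy, mgh = ½mv²
The mass cancels from both sides.
v = √(2gh) = √(2 × 9.81 × 44.9) = √880.94 = 29.68 m/s

v = 29.7 m/s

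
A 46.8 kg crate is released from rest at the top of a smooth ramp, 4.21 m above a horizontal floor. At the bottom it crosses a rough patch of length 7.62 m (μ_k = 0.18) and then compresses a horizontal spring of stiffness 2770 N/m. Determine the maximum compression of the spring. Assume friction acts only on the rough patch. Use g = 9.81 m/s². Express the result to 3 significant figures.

x = 0.970 m

Initial energy: E₁ = mgh = (46.8)(9.81)(4.21) = 1932.8 J
Friction removes W_f = μ_k mg d = (0.18)(46.8)(9.81)(7.62) = 629.7 J
Energy reaching the spring: E = 1932.8 − 629.7 = 1303.1 J
At max compression ½kx² = E ⇒ x = √(2E/k) = √(2 × 1303.1/2770) = 0.9700 m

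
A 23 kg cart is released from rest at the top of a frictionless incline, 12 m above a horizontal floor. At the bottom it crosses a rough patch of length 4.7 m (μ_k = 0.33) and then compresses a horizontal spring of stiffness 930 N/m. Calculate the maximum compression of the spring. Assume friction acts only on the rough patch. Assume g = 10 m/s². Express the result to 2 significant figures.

Initial energy: E₁ = mgh = (23)(10)(12) = 2760.0 J
Friction removes W_f = μ_k mg d = (0.33)(23)(10)(4.7) = 356.7 J
Energy reaching the spring: E = 2760.0 − 356.7 = 2403.3 J
At max compression ½kx² = E ⇒ x = √(2E/k) = √(2 × 2403.3/930) = 2.273 m

x = 2.3 m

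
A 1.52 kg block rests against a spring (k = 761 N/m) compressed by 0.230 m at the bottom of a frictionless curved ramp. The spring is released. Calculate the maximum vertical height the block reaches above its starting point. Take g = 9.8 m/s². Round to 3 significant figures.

At maximum height the block is at rest, so ½kx² = mgh
h = kx²/(2mg) = (761)(0.230)²/(2 × 1.52 × 9.8) = 1.351 m

h = 1.35 m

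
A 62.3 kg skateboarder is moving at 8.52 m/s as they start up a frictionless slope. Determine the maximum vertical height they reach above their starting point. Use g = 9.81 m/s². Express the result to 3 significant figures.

h = 3.70 m

By energy conservation, ½mv² = mgh
h = v²/(2g) = 8.52²/(2 × 9.81) = 3.700 m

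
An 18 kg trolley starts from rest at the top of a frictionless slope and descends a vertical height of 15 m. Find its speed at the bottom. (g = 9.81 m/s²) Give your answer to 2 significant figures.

Equating total energy at the two states: mgh = ½mv²
v = √(2gh) = √(2 × 9.81 × 15) = √294.30 = 17.16 m/s

v = 17 m/s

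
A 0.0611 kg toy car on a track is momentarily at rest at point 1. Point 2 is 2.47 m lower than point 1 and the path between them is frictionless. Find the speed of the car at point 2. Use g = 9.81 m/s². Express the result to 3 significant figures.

By conservation of mechanical energy, mgh = ½mv²
v = √(2gh) = √(2 × 9.81 × 2.47) = √48.461 = 6.961 m/s

v = 6.96 m/s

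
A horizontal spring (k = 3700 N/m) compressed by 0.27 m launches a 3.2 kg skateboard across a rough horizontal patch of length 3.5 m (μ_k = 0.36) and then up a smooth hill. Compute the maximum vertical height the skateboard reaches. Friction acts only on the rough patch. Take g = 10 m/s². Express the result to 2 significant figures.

Spring energy: E₀ = ½kx² = ½(3700)(0.27)² = 134.87 J
Friction: W_f = μ_k mg d = (0.36)(3.2)(10)(3.5) = 40.32 J
Energy at base of ramp: E = 134.87 − 40.32 = 94.545 J
At max height all remaining energy is PE: mgh = E ⇒ h = E/(mg) = 94.545/(3.2 × 10) = 2.955 m

h = 3.0 m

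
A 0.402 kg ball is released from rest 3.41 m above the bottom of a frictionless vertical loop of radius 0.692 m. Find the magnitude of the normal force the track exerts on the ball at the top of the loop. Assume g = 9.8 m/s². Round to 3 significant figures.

N = 19.1 N

Energy from release to top (height 2r): mgh = ½mv_top² + mg(2r)
v_top² = 2g(h − 2r) = 2(9.8)(3.41 − 1.384) = 39.710 m²/s²
At the top, both N and weight point toward the centre: N + mg = mv_top²/r
N = m(v_top²/r − g) = 0.402(39.710/0.692 − 9.8) = 19.13 N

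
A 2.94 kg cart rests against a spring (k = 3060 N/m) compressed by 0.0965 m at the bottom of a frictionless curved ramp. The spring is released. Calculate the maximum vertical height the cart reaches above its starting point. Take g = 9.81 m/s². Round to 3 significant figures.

h = 0.494 m

At maximum height the cart is at rest, so ½kx² = mgh
h = kx²/(2mg) = (3060)(0.0965)²/(2 × 2.94 × 9.81) = 0.4940 m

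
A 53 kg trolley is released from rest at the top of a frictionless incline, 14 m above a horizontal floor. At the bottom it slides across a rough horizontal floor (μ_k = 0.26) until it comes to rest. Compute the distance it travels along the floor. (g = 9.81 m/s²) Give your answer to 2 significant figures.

d = 54 m

Energy bookkeeping (friction removes W_f = μ_k N d):
At rest all PE has been dissipated by friction: mgh = μ_k m g d
d = h/μ_k = 14/0.26 = 53.85 m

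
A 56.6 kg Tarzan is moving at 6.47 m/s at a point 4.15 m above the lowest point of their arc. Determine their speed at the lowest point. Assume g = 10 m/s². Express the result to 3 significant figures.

Equating total energy at the two states: ½mv₀² + mgh = ½mv²
v² = v₀² + 2gh = (6.47)² + 2(10)(4.15) = 124.86
v = √124.86 = 11.17 m/s

v = 11.2 m/s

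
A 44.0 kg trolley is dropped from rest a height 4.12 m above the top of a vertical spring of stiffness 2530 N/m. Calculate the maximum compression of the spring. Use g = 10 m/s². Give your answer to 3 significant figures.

x = 1.38 m

Measuring PE from the top of the relaxed spring, at max compression the trolley has dropped H + x with zero KE, so:
mg(H + x) = ½kx²
½(2530)x² − (44.0)(10)x − (44.0)(10)(4.12) = 0
1265x² − 440.0x − 1813 = 0
x = [440.0 + √(193600 + 9.1728e+06)]/(2 × 1265) = 1.384 m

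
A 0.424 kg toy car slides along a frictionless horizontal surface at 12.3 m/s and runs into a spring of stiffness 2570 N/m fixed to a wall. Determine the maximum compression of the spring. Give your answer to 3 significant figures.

x = 0.158 m

All KE is stored as spring PE at maximum compression: ½mv² = ½kx²
x = v√(m/k) = 12.3 × √(0.424/2570) = 0.1580 m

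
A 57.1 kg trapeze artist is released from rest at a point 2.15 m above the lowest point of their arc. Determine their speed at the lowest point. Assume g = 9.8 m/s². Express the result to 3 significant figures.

v = 6.49 m/s

Energy conservation between the two points: mgh = ½mv²
The mass cancels from both sides.
v = √(2gh) = √(2 × 9.8 × 2.15) = √42.140 = 6.492 m/s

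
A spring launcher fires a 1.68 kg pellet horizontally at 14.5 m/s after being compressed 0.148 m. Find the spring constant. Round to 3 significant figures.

k = 16100 N/m

Spring PE at full compression equals KE at release: ½kx² = ½mv²
k = mv²/x² = (1.68)(14.5)²/(0.148)² = 16126 N/m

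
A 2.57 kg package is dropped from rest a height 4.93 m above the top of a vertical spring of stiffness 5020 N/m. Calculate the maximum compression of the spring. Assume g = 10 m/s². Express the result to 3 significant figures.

Measuring PE from the top of the relaxed spring, at max compression the package has dropped H + x with zero KE, so:
mg(H + x) = ½kx²
½(5020)x² − (2.57)(10)x − (2.57)(10)(4.93) = 0
2510x² − 25.70x − 126.7 = 0
x = [25.70 + √(660.5 + 1.2721e+06)]/(2 × 2510) = 0.2299 m

x = 0.230 m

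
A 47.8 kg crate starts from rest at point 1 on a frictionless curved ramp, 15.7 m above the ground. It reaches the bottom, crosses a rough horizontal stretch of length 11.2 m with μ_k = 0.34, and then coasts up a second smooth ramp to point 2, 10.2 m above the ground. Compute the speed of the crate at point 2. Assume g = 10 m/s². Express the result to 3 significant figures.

Energy at 1: mgh₁ = (47.8)(10)(15.7) = 7504.6 J
Friction loss: W_f = μ_k mg d = 1820 J
At 2: ½mv² + mgh₂ = mgh₁ − W_f
½mv² = 7504.6 − 1820 − 4875.6 = 808.78 J
v = √(2 × 808.78/47.8) = 5.817 m/s

v = 5.82 m/s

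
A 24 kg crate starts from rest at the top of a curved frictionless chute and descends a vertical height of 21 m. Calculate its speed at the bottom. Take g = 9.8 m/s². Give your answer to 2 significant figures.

Mechanical energy is conserved (no friction): mgh = ½mv²
The mass cancels from both sides.
v = √(2gh) = √(2 × 9.8 × 21) = √411.60 = 20.29 m/s

v = 20 m/s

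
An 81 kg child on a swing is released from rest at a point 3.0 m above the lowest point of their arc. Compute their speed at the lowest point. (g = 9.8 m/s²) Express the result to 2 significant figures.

v = 7.7 m/s

Equating total energy at the two states: mgh = ½mv²
v = √(2gh) = √(2 × 9.8 × 3.0) = √58.800 = 7.668 m/s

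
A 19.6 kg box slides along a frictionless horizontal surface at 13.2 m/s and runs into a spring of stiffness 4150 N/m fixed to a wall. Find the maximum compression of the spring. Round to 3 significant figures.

x = 0.907 m

All KE is stored as spring PE at maximum compression: ½mv² = ½kx²
x = v√(m/k) = 13.2 × √(19.6/4150) = 0.9071 m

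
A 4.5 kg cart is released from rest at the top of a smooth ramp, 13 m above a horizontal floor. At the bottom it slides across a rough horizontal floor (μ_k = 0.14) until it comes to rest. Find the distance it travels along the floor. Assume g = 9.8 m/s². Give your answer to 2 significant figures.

d = 93 m

Energy at the top = energy at the end + work done against friction:
At rest all PE has been dissipated by friction: mgh = μ_k m g d
d = h/μ_k = 13/0.14 = 92.86 m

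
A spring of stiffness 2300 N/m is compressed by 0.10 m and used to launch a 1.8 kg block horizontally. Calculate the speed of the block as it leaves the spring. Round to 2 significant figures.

Spring PE converts entirely to kinetic energy: ½kx² = ½mv²
v = x√(k/m) = 0.10 × √(2300/1.8) = 3.575 m/s

v = 3.6 m/s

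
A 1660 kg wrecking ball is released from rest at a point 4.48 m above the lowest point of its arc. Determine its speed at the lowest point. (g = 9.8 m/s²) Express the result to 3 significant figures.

v = 9.37 m/s

Mechanical energy is conserved (no friction): mgh = ½mv²
The mass cancels from both sides.
v = √(2gh) = √(2 × 9.8 × 4.48) = √87.808 = 9.371 m/s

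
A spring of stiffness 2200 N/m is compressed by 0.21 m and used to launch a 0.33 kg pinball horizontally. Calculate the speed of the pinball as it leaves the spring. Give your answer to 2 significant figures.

v = 17 m/s

Spring PE converts entirely to kinetic energy: ½kx² = ½mv²
v = x√(k/m) = 0.21 × √(2200/0.33) = 17.15 m/s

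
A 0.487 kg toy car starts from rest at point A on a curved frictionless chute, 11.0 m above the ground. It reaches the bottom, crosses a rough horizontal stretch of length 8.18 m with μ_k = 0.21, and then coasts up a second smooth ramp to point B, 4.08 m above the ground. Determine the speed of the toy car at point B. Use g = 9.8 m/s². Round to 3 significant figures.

Energy at A: mgh₁ = (0.487)(9.8)(11.0) = 52.499 J
Friction loss: W_f = μ_k mg d = 8.198 J
At B: ½mv² + mgh₂ = mgh₁ − W_f
½mv² = 52.499 − 8.198 − 19.472 = 24.828 J
v = √(2 × 24.828/0.487) = 10.10 m/s

v = 10.1 m/s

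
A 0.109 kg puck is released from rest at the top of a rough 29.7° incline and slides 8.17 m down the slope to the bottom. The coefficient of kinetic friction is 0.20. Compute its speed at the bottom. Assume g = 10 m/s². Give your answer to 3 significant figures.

v = 7.25 m/s

Taking the bottom as reference, mgh = ½mv² + μ_k N L with h = L sinθ, N = mg cosθ:
mgh = mgL sinθ = (0.109)(10)(8.17)sin29.7° = 4.4122 J
W_f = μ_k mg cosθ · L = (0.20)(0.109)(10)cos29.7°·8.17 = 1.547 J
½mv² = 4.4122 − 1.547 = 2.8651 J
v = √(2 × 2.8651/0.109) = 7.251 m/s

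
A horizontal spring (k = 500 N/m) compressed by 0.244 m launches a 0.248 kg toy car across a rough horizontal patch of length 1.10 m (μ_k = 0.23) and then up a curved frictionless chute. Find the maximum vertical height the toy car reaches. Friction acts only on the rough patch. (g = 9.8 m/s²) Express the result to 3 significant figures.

h = 5.87 m

Spring energy: E₀ = ½kx² = ½(500)(0.244)² = 14.884 J
Friction: W_f = μ_k mg d = (0.23)(0.248)(9.8)(1.10) = 0.6149 J
Energy at base of ramp: E = 14.884 − 0.6149 = 14.269 J
At max height all remaining energy is PE: mgh = E ⇒ h = E/(mg) = 14.269/(0.248 × 9.8) = 5.871 m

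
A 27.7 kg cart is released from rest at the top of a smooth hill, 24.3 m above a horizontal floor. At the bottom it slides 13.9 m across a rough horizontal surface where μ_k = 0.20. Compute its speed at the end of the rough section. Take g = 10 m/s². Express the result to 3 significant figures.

v = 20.7 m/s

Energy at the top = energy at the end + work done against friction:
mgh = ½mv² + μ_k m g d
W_f = μ_k mg d = (0.20)(27.7)(10)(13.9) = 770.1 J
½mv² = mgh − W_f = 6731.1 − 770.1 = 5961.0 J
v = √(2 × 5961.0/27.7) = 20.75 m/s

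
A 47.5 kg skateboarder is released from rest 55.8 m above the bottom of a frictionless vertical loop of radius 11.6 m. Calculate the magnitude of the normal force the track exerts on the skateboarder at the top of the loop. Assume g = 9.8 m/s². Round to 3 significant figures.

Energy from release to top (height 2r): mgh = ½mv_top² + mg(2r)
v_top² = 2g(h − 2r) = 2(9.8)(55.8 − 23.20) = 638.96 m²/s²
At the top, both N and weight point toward the centre: N + mg = mv_top²/r
N = m(v_top²/r − g) = 47.5(638.96/11.6 − 9.8) = 2151 N

N = 2150 N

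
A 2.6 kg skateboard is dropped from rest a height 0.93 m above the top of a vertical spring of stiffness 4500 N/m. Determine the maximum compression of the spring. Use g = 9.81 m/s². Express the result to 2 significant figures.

x = 0.11 m

Let x be the compression. The total drop is H + x, and the skateboard is instantaneously at rest at max compression, so energy conservation gives:
mg(H + x) = ½kx²
½(4500)x² − (2.6)(9.81)x − (2.6)(9.81)(0.93) = 0
2250x² − 25.51x − 23.72 = 0
x = [25.51 + √(650.6 + 213485)]/(2 × 2250) = 0.1085 m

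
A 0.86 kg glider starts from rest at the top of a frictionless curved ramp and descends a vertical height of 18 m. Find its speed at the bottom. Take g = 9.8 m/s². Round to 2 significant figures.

Energy conservation between the two points: mgh = ½mv²
v = √(2gh) = √(2 × 9.8 × 18) = √352.80 = 18.78 m/s

v = 19 m/s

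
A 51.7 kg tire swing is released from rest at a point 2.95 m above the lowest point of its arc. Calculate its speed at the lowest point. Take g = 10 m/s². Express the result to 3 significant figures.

v = 7.68 m/s

Equating total energy at the two states: mgh = ½mv²
v = √(2gh) = √(2 × 10 × 2.95) = √59.000 = 7.681 m/s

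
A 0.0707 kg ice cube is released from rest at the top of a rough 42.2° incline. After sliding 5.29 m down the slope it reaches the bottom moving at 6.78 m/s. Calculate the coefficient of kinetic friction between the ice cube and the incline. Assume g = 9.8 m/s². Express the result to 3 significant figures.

The energy dissipated by friction is the PE lost minus the KE gained:
mgL sinθ = 2.4620 J; ½mv² = 1.6250 J
W_f = 2.4620 − 1.6250 = 0.8370 J
μ_k = W_f/(mg cosθ · L) = 0.8370/(0.5133 × 5.29) = 0.3083

μ_k = 0.308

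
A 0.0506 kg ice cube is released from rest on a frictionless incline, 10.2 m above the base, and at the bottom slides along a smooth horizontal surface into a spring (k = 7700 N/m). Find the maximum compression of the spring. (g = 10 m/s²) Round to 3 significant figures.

At max compression the cube is momentarily at rest: mgh = ½kx²
x = √(2mgh/k) = √(2 × 0.0506 × 10 × 10.2 / 7700) = 0.03661 m

x = 0.0366 m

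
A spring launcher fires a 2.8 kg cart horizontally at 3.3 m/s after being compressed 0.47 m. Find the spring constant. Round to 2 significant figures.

Spring PE at full compression equals KE at release: ½kx² = ½mv²
k = mv²/x² = (2.8)(3.3)²/(0.47)² = 138.0 N/m

k = 140 N/m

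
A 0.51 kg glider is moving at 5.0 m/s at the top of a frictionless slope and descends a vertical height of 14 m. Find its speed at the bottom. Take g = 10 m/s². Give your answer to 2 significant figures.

Equating total energy at the two states: ½mv₀² + mgh = ½mv²
The mass cancels from both sides.
v² = v₀² + 2gh = (5.0)² + 2(10)(14) = 305.00
v = √305.00 = 17.46 m/s

v = 17 m/s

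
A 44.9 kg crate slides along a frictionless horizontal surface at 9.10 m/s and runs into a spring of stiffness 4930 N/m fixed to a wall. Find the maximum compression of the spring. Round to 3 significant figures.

Conservation of energy between contact and max compression: ½mv² = ½kx²
x = v√(m/k) = 9.10 × √(44.9/4930) = 0.8684 m

x = 0.868 m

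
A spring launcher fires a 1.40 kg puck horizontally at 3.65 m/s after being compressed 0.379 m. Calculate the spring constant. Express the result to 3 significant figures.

Energy stored in the spring equals the launch KE: ½kx² = ½mv²
k = mv²/x² = (1.40)(3.65)²/(0.379)² = 129.8 N/m

k = 130 N/m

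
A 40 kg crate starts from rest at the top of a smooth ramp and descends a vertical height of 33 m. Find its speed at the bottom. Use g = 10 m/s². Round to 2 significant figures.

v = 26 m/s

Mechanical energy is conserved (no friction): mgh = ½mv²
v = √(2gh) = √(2 × 10 × 33) = √660.00 = 25.69 m/s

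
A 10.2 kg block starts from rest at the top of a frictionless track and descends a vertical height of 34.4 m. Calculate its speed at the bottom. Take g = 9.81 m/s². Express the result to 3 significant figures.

Mechanical energy is conserved (no friction): mgh = ½mv²
v = √(2gh) = √(2 × 9.81 × 34.4) = √674.93 = 25.98 m/s

v = 26.0 m/s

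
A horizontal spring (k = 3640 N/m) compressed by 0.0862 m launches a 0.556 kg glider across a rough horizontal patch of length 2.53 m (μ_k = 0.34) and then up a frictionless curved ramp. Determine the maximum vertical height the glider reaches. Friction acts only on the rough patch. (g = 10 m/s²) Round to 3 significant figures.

Spring energy: E₀ = ½kx² = ½(3640)(0.0862)² = 13.523 J
Friction: W_f = μ_k mg d = (0.34)(0.556)(10)(2.53) = 4.783 J
Energy at base of ramp: E = 13.523 − 4.783 = 8.7407 J
At max height all remaining energy is PE: mgh = E ⇒ h = E/(mg) = 8.7407/(0.556 × 10) = 1.572 m

h = 1.57 m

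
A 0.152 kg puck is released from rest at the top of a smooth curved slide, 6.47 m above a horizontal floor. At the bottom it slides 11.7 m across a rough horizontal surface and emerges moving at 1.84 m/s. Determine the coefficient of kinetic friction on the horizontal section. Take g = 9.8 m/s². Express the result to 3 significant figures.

Energy at the top = energy at the end + work done against friction:
mgh = ½mv² + μ_k m g d
mgh = 9.6377 J; ½mv² = 0.25731 J
W_f = 9.6377 − 0.25731 = 9.380 J
μ_k = W_f/(mg·d) = 9.380/(1.490 × 11.7) = 0.5382

μ_k = 0.538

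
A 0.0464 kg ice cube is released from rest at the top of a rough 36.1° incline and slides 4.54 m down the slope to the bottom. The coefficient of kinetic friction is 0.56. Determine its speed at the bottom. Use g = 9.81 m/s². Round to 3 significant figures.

v = 3.49 m/s

Work–energy: mg(L sinθ) − μ_k(mg cosθ)L = ½mv²
mgh = mgL sinθ = (0.0464)(9.81)(4.54)sin36.1° = 1.2176 J
W_f = μ_k mg cosθ · L = (0.56)(0.0464)(9.81)cos36.1°·4.54 = 0.9351 J
½mv² = 1.2176 − 0.9351 = 0.28254 J
v = √(2 × 0.28254/0.0464) = 3.490 m/s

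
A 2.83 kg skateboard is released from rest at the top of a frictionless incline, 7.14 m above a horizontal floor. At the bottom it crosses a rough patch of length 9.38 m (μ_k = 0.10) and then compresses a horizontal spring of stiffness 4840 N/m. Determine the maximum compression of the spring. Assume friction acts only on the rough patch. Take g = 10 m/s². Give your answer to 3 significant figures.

x = 0.269 m

Initial energy: E₁ = mgh = (2.83)(10)(7.14) = 202.06 J
Friction removes W_f = μ_k mg d = (0.10)(2.83)(10)(9.38) = 26.55 J
Energy reaching the spring: E = 202.06 − 26.55 = 175.52 J
At max compression ½kx² = E ⇒ x = √(2E/k) = √(2 × 175.52/4840) = 0.2693 m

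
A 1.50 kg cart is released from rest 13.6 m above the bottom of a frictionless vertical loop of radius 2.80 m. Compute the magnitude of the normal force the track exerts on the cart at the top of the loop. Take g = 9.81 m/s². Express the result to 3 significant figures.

N = 69.4 N

Energy from release to top (height 2r): mgh = ½mv_top² + mg(2r)
v_top² = 2g(h − 2r) = 2(9.81)(13.6 − 5.600) = 156.96 m²/s²
At the top, both N and weight point toward the centre: N + mg = mv_top²/r
N = m(v_top²/r − g) = 1.50(156.96/2.80 − 9.81) = 69.37 N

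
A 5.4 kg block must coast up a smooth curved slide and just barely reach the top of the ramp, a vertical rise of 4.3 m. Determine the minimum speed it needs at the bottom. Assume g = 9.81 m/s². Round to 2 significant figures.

v = 9.2 m/s

At the top it is momentarily at rest, so all KE converts to PE: ½mv² = mgh
v = √(2gh) = √(2 × 9.81 × 4.3) = 9.185 m/s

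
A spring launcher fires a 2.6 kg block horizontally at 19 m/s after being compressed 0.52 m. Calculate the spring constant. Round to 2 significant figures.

k = 3500 N/m

½kx² = ½mv²
k = mv²/x² = (2.6)(19)²/(0.52)² = 3471 N/m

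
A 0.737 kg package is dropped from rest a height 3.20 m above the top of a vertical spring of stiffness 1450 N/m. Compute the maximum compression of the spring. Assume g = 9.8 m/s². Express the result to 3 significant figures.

Take the reference level at the top of the uncompressed spring. At max compression the package has fallen H + x and is momentarily at rest:
mg(H + x) = ½kx²
½(1450)x² − (0.737)(9.8)x − (0.737)(9.8)(3.20) = 0
725.0x² − 7.223x − 23.11 = 0
x = [7.223 + √(52.17 + 67026)]/(2 × 725.0) = 0.1836 m

x = 0.184 m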